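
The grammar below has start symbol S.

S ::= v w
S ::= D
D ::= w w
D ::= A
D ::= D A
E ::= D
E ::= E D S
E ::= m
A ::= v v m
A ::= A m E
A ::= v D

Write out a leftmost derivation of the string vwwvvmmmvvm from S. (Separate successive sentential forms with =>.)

S => D => DA => AA => AmEA => vDmEA => vDAmEA => vwwAmEA => vwwvvmmEA => vwwvvmmmA => vwwvvmmmvvm

S => D   [S ::= D]
D => DA   [D ::= D A]
DA => AA   [D ::= A]
AA => AmEA   [A ::= A m E]
AmEA => vDmEA   [A ::= v D]
vDmEA => vDAmEA   [D ::= D A]
vDAmEA => vwwAmEA   [D ::= w w]
vwwAmEA => vwwvvmmEA   [A ::= v v m]
vwwvvmmEA => vwwvvmmmA   [E ::= m]
vwwvvmmmA => vwwvvmmmvvm   [A ::= v v m]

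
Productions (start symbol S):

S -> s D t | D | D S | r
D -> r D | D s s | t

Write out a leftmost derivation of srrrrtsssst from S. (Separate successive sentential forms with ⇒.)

S ⇒ sDt ⇒ srDt ⇒ srrDt ⇒ srrDsst ⇒ srrDsssst ⇒ srrrDsssst ⇒ srrrrDsssst ⇒ srrrrtsssst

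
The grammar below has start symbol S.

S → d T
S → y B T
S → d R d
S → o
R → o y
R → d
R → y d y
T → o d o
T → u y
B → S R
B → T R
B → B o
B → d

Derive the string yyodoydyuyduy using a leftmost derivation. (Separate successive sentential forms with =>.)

S => yBT   [S → y B T]
yBT => ySRT   [B → S R]
ySRT => yyBTRT   [S → y B T]
yyBTRT => yyTRTRT   [B → T R]
yyTRTRT => yyodoRTRT   [T → o d o]
yyodoRTRT => yyodoydyTRT   [R → y d y]
yyodoydyTRT => yyodoydyuyRT   [T → u y]
yyodoydyuyRT => yyodoydyuydT   [R → d]
yyodoydyuydT => yyodoydyuyduy   [T → u y]

S => yBT => ySRT => yyBTRT => yyTRTRT => yyodoRTRT => yyodoydyTRT => yyodoydyuyRT => yyodoydyuydT => yyodoydyuyduy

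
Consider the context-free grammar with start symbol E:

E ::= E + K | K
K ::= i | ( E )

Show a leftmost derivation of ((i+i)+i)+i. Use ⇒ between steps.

E ⇒ E+K   [E ::= E + K]
E+K ⇒ K+K   [E ::= K]
K+K ⇒ (E)+K   [K ::= ( E )]
(E)+K ⇒ (E+K)+K   [E ::= E + K]
(E+K)+K ⇒ (K+K)+K   [E ::= K]
(K+K)+K ⇒ ((E)+K)+K   [K ::= ( E )]
((E)+K)+K ⇒ ((E+K)+K)+K   [E ::= E + K]
((E+K)+K)+K ⇒ ((K+K)+K)+K   [E ::= K]
((K+K)+K)+K ⇒ ((i+K)+K)+K   [K ::= i]
((i+K)+K)+K ⇒ ((i+i)+K)+K   [K ::= i]
((i+i)+K)+K ⇒ ((i+i)+i)+K   [K ::= i]
((i+i)+i)+K ⇒ ((i+i)+i)+i   [K ::= i]

E⇒E+K⇒K+K⇒(E)+K⇒(E+K)+K⇒(K+K)+K⇒((E)+K)+K⇒((E+K)+K)+K⇒((K+K)+K)+K⇒((i+K)+K)+K⇒((i+i)+K)+K⇒((i+i)+i)+K⇒((i+i)+i)+i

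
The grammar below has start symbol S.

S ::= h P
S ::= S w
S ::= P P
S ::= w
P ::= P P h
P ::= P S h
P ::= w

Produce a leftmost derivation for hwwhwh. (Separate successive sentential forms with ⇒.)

S ⇒ hP ⇒ hPPh ⇒ hPShPh ⇒ hwShPh ⇒ hwwhPh ⇒ hwwhwh

S ⇒ hP   [S ::= h P]
hP ⇒ hPPh   [P ::= P P h]
hPPh ⇒ hPShPh   [P ::= P S h]
hPShPh ⇒ hwShPh   [P ::= w]
hwShPh ⇒ hwwhPh   [S ::= w]
hwwhPh ⇒ hwwhwh   [P ::= w]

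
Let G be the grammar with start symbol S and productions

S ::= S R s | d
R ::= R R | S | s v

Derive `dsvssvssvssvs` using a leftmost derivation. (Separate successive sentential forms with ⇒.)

S⇒SRs⇒SRsRs⇒SRsRsRs⇒SRsRsRsRs⇒dRsRsRsRs⇒dsvsRsRsRs⇒dsvssvsRsRs⇒dsvssvssvsRs⇒dsvssvssvssvs

S ⇒ SRs   [S ::= S R s]
SRs ⇒ SRsRs   [S ::= S R s]
SRsRs ⇒ SRsRsRs   [S ::= S R s]
SRsRsRs ⇒ SRsRsRsRs   [S ::= S R s]
SRsRsRsRs ⇒ dRsRsRsRs   [S ::= d]
dRsRsRsRs ⇒ dsvsRsRsRs   [R ::= s v]
dsvsRsRsRs ⇒ dsvssvsRsRs   [R ::= s v]
dsvssvsRsRs ⇒ dsvssvssvsRs   [R ::= s v]
dsvssvssvsRs ⇒ dsvssvssvssvs   [R ::= s v]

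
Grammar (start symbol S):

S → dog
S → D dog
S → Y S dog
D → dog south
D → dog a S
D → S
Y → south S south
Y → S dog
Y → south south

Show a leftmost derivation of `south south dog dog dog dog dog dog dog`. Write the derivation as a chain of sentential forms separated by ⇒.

S ⇒ D dog ⇒ S dog ⇒ Y S dog dog ⇒ south south S dog dog ⇒ south south Y S dog dog dog ⇒ south south S dog S dog dog dog ⇒ south south dog dog S dog dog dog ⇒ south south dog dog D dog dog dog dog ⇒ south south dog dog S dog dog dog dog ⇒ south south dog dog dog dog dog dog dog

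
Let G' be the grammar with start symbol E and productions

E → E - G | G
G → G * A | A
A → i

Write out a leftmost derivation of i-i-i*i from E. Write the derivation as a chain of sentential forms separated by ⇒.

E ⇒ E-G ⇒ E-G-G ⇒ G-G-G ⇒ A-G-G ⇒ i-G-G ⇒ i-A-G ⇒ i-i-G ⇒ i-i-G*A ⇒ i-i-A*A ⇒ i-i-i*A ⇒ i-i-i*i

E ⇒ E-G   [E → E - G]
E-G ⇒ E-G-G   [E → E - G]
E-G-G ⇒ G-G-G   [E → G]
G-G-G ⇒ A-G-G   [G → A]
A-G-G ⇒ i-G-G   [A → i]
i-G-G ⇒ i-A-G   [G → A]
i-A-G ⇒ i-i-G   [A → i]
i-i-G ⇒ i-i-G*A   [G → G * A]
i-i-G*A ⇒ i-i-A*A   [G → A]
i-i-A*A ⇒ i-i-i*A   [A → i]
i-i-i*A ⇒ i-i-i*i   [A → i]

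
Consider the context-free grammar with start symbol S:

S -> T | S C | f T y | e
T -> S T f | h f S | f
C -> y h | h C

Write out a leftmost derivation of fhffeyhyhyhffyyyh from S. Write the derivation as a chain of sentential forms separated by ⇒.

S⇒SC⇒fTyC⇒fhfSyC⇒fhffTyyC⇒fhffSTfyyC⇒fhffSCTfyyC⇒fhffSCCTfyyC⇒fhffSCCCTfyyC⇒fhffeCCCTfyyC⇒fhffeyhCCTfyyC⇒fhffeyhyhCTfyyC⇒fhffeyhyhyhTfyyC⇒fhffeyhyhyhffyyC⇒fhffeyhyhyhffyyyh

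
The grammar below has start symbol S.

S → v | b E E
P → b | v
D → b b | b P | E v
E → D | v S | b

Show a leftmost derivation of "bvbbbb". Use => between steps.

S => bEE   [S → b E E]
bEE => bvSE   [E → v S]
bvSE => bvbEEE   [S → b E E]
bvbEEE => bvbbEE   [E → b]
bvbbEE => bvbbbE   [E → b]
bvbbbE => bvbbbb   [E → b]

S=>bEE=>bvSE=>bvbEEE=>bvbbEE=>bvbbbE=>bvbbbb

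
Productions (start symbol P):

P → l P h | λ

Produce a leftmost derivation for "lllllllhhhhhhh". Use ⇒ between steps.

P ⇒ lPh ⇒ llPhh ⇒ lllPhhh ⇒ llllPhhhh ⇒ lllllPhhhhh ⇒ llllllPhhhhhh ⇒ lllllllPhhhhhhh ⇒ lllllllhhhhhhh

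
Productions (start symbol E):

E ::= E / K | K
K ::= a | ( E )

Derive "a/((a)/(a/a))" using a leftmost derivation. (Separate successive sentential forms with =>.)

E => E/K => K/K => a/K => a/(E) => a/(E/K) => a/(K/K) => a/((E)/K) => a/((K)/K) => a/((a)/K) => a/((a)/(E)) => a/((a)/(E/K)) => a/((a)/(K/K)) => a/((a)/(a/K)) => a/((a)/(a/a))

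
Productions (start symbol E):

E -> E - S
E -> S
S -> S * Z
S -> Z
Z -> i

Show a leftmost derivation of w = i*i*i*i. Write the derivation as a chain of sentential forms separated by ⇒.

E ⇒ S   [E -> S]
S ⇒ S*Z   [S -> S * Z]
S*Z ⇒ S*Z*Z   [S -> S * Z]
S*Z*Z ⇒ S*Z*Z*Z   [S -> S * Z]
S*Z*Z*Z ⇒ Z*Z*Z*Z   [S -> Z]
Z*Z*Z*Z ⇒ i*Z*Z*Z   [Z -> i]
i*Z*Z*Z ⇒ i*i*Z*Z   [Z -> i]
i*i*Z*Z ⇒ i*i*i*Z   [Z -> i]
i*i*i*Z ⇒ i*i*i*i   [Z -> i]

E ⇒ S ⇒ S*Z ⇒ S*Z*Z ⇒ S*Z*Z*Z ⇒ Z*Z*Z*Z ⇒ i*Z*Z*Z ⇒ i*i*Z*Z ⇒ i*i*i*Z ⇒ i*i*i*i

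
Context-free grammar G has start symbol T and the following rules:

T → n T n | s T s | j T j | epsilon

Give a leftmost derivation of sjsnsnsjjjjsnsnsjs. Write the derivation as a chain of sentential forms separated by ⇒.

T⇒sTs⇒sjTjs⇒sjsTsjs⇒sjsnTnsjs⇒sjsnsTsnsjs⇒sjsnsnTnsnsjs⇒sjsnsnsTsnsnsjs⇒sjsnsnsjTjsnsnsjs⇒sjsnsnsjjTjjsnsnsjs⇒sjsnsnsjjjjsnsnsjs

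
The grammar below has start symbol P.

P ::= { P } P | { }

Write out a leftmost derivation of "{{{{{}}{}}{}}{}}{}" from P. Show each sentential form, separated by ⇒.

P ⇒ {P}P ⇒ {{P}P}P ⇒ {{{P}P}P}P ⇒ {{{{P}P}P}P}P ⇒ {{{{{}}P}P}P}P ⇒ {{{{{}}{}}P}P}P ⇒ {{{{{}}{}}{}}P}P ⇒ {{{{{}}{}}{}}{}}P ⇒ {{{{{}}{}}{}}{}}{}

P ⇒ {P}P   [P ::= { P } P]
{P}P ⇒ {{P}P}P   [P ::= { P } P]
{{P}P}P ⇒ {{{P}P}P}P   [P ::= { P } P]
{{{P}P}P}P ⇒ {{{{P}P}P}P}P   [P ::= { P } P]
{{{{P}P}P}P}P ⇒ {{{{{}}P}P}P}P   [P ::= { }]
{{{{{}}P}P}P}P ⇒ {{{{{}}{}}P}P}P   [P ::= { }]
{{{{{}}{}}P}P}P ⇒ {{{{{}}{}}{}}P}P   [P ::= { }]
{{{{{}}{}}{}}P}P ⇒ {{{{{}}{}}{}}{}}P   [P ::= { }]
{{{{{}}{}}{}}{}}P ⇒ {{{{{}}{}}{}}{}}{}   [P ::= { }]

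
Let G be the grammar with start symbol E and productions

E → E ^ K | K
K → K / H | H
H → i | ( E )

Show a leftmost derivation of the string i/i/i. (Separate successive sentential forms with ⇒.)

E ⇒ K ⇒ K/H ⇒ K/H/H ⇒ H/H/H ⇒ i/H/H ⇒ i/i/H ⇒ i/i/i

E ⇒ K   [E → K]
K ⇒ K/H   [K → K / H]
K/H ⇒ K/H/H   [K → K / H]
K/H/H ⇒ H/H/H   [K → H]
H/H/H ⇒ i/H/H   [H → i]
i/H/H ⇒ i/i/H   [H → i]
i/i/H ⇒ i/i/i   [H → i]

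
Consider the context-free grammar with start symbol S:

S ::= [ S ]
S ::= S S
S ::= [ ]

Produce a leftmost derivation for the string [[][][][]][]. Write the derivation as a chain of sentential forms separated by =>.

S => SS => [S]S => [SS]S => [SSS]S => [SSSS]S => [[]SSS]S => [[][]SS]S => [[][][]S]S => [[][][][]]S => [[][][][]][]

S => SS   [S ::= S S]
SS => [S]S   [S ::= [ S ]]
[S]S => [SS]S   [S ::= S S]
[SS]S => [SSS]S   [S ::= S S]
[SSS]S => [SSSS]S   [S ::= S S]
[SSSS]S => [[]SSS]S   [S ::= [ ]]
[[]SSS]S => [[][]SS]S   [S ::= [ ]]
[[][]SS]S => [[][][]S]S   [S ::= [ ]]
[[][][]S]S => [[][][][]]S   [S ::= [ ]]
[[][][][]]S => [[][][][]][]   [S ::= [ ]]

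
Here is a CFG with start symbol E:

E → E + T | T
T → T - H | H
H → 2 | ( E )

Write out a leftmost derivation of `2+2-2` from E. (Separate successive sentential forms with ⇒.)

E ⇒ E+T   [E → E + T]
E+T ⇒ T+T   [E → T]
T+T ⇒ H+T   [T → H]
H+T ⇒ 2+T   [H → 2]
2+T ⇒ 2+T-H   [T → T - H]
2+T-H ⇒ 2+H-H   [T → H]
2+H-H ⇒ 2+2-H   [H → 2]
2+2-H ⇒ 2+2-2   [H → 2]

E⇒E+T⇒T+T⇒H+T⇒2+T⇒2+T-H⇒2+H-H⇒2+2-H⇒2+2-2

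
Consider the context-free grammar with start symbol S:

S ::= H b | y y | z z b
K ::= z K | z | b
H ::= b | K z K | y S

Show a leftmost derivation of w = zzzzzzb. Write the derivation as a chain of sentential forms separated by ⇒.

S⇒Hb⇒KzKb⇒zKzKb⇒zzKzKb⇒zzzKzKb⇒zzzzzKb⇒zzzzzzb

S ⇒ Hb   [S ::= H b]
Hb ⇒ KzKb   [H ::= K z K]
KzKb ⇒ zKzKb   [K ::= z K]
zKzKb ⇒ zzKzKb   [K ::= z K]
zzKzKb ⇒ zzzKzKb   [K ::= z K]
zzzKzKb ⇒ zzzzzKb   [K ::= z]
zzzzzKb ⇒ zzzzzzb   [K ::= z]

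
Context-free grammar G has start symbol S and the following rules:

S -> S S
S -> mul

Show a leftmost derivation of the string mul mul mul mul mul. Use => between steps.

S => S S => S S S => S S S S => S S S S S => mul S S S S => mul mul S S S => mul mul mul S S => mul mul mul mul S => mul mul mul mul mul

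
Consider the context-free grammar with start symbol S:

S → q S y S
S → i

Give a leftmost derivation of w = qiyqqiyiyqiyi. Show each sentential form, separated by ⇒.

S⇒qSyS⇒qiyS⇒qiyqSyS⇒qiyqqSySyS⇒qiyqqiySyS⇒qiyqqiyiyS⇒qiyqqiyiyqSyS⇒qiyqqiyiyqiyS⇒qiyqqiyiyqiyi

S ⇒ qSyS   [S → q S y S]
qSyS ⇒ qiyS   [S → i]
qiyS ⇒ qiyqSyS   [S → q S y S]
qiyqSyS ⇒ qiyqqSySyS   [S → q S y S]
qiyqqSySyS ⇒ qiyqqiySyS   [S → i]
qiyqqiySyS ⇒ qiyqqiyiyS   [S → i]
qiyqqiyiyS ⇒ qiyqqiyiyqSyS   [S → q S y S]
qiyqqiyiyqSyS ⇒ qiyqqiyiyqiyS   [S → i]
qiyqqiyiyqiyS ⇒ qiyqqiyiyqiyi   [S → i]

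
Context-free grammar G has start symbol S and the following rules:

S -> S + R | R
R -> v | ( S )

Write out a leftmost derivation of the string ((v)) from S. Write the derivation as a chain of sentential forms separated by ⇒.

S ⇒ R ⇒ (S) ⇒ (R) ⇒ ((S)) ⇒ ((R)) ⇒ ((v))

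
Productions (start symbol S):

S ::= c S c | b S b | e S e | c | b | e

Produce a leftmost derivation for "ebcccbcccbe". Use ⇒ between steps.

S ⇒ eSe ⇒ ebSbe ⇒ ebcScbe ⇒ ebccSccbe ⇒ ebcccScccbe ⇒ ebcccbcccbe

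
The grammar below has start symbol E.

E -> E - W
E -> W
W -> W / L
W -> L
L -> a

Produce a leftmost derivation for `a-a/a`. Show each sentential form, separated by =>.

E => E-W   [E -> E - W]
E-W => W-W   [E -> W]
W-W => L-W   [W -> L]
L-W => a-W   [L -> a]
a-W => a-W/L   [W -> W / L]
a-W/L => a-L/L   [W -> L]
a-L/L => a-a/L   [L -> a]
a-a/L => a-a/a   [L -> a]

E => E-W => W-W => L-W => a-W => a-W/L => a-L/L => a-a/L => a-a/a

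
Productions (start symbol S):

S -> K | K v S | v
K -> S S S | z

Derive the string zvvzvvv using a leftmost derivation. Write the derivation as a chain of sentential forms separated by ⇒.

S⇒KvS⇒zvS⇒zvK⇒zvSSS⇒zvvSS⇒zvvKvSS⇒zvvzvSS⇒zvvzvvS⇒zvvzvvv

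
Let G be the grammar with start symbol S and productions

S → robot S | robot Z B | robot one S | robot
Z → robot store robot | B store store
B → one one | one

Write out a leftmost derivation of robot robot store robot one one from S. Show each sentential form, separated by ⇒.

S ⇒ robot Z B ⇒ robot robot store robot B ⇒ robot robot store robot one one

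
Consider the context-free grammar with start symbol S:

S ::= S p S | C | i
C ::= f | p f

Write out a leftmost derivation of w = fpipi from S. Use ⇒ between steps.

S ⇒ SpS   [S ::= S p S]
SpS ⇒ CpS   [S ::= C]
CpS ⇒ fpS   [C ::= f]
fpS ⇒ fpSpS   [S ::= S p S]
fpSpS ⇒ fpipS   [S ::= i]
fpipS ⇒ fpipi   [S ::= i]

S ⇒ SpS ⇒ CpS ⇒ fpS ⇒ fpSpS ⇒ fpipS ⇒ fpipi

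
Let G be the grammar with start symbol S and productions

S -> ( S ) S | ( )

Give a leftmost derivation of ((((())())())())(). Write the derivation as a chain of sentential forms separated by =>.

S => (S)S   [S -> ( S ) S]
(S)S => ((S)S)S   [S -> ( S ) S]
((S)S)S => (((S)S)S)S   [S -> ( S ) S]
(((S)S)S)S => ((((S)S)S)S)S   [S -> ( S ) S]
((((S)S)S)S)S => ((((())S)S)S)S   [S -> ( )]
((((())S)S)S)S => ((((())())S)S)S   [S -> ( )]
((((())())S)S)S => ((((())())())S)S   [S -> ( )]
((((())())())S)S => ((((())())())())S   [S -> ( )]
((((())())())())S => ((((())())())())()   [S -> ( )]

S=>(S)S=>((S)S)S=>(((S)S)S)S=>((((S)S)S)S)S=>((((())S)S)S)S=>((((())())S)S)S=>((((())())())S)S=>((((())())())())S=>((((())())())())()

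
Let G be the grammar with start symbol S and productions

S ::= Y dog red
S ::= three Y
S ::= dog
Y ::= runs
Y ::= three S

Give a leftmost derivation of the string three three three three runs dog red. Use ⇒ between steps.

S ⇒ three Y ⇒ three three S ⇒ three three three Y ⇒ three three three three S ⇒ three three three three Y dog red ⇒ three three three three runs dog red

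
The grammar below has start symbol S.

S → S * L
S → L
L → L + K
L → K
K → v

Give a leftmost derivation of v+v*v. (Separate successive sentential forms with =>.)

S=>S*L=>L*L=>L+K*L=>K+K*L=>v+K*L=>v+v*L=>v+v*K=>v+v*v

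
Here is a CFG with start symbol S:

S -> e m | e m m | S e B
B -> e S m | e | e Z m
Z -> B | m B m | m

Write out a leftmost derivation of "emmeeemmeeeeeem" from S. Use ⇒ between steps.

S ⇒ SeB   [S -> S e B]
SeB ⇒ emmeB   [S -> e m m]
emmeB ⇒ emmeeSm   [B -> e S m]
emmeeSm ⇒ emmeeSeBm   [S -> S e B]
emmeeSeBm ⇒ emmeeSeBeBm   [S -> S e B]
emmeeSeBeBm ⇒ emmeeSeBeBeBm   [S -> S e B]
emmeeSeBeBeBm ⇒ emmeeemmeBeBeBm   [S -> e m m]
emmeeemmeBeBeBm ⇒ emmeeemmeeeBeBm   [B -> e]
emmeeemmeeeBeBm ⇒ emmeeemmeeeeeBm   [B -> e]
emmeeemmeeeeeBm ⇒ emmeeemmeeeeeem   [B -> e]

S ⇒ SeB ⇒ emmeB ⇒ emmeeSm ⇒ emmeeSeBm ⇒ emmeeSeBeBm ⇒ emmeeSeBeBeBm ⇒ emmeeemmeBeBeBm ⇒ emmeeemmeeeBeBm ⇒ emmeeemmeeeeeBm ⇒ emmeeemmeeeeeem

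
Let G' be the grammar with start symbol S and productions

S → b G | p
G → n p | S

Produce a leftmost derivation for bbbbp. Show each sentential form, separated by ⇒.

S ⇒ bG ⇒ bS ⇒ bbG ⇒ bbS ⇒ bbbG ⇒ bbbS ⇒ bbbbG ⇒ bbbbS ⇒ bbbbp

S ⇒ bG   [S → b G]
bG ⇒ bS   [G → S]
bS ⇒ bbG   [S → b G]
bbG ⇒ bbS   [G → S]
bbS ⇒ bbbG   [S → b G]
bbbG ⇒ bbbS   [G → S]
bbbS ⇒ bbbbG   [S → b G]
bbbbG ⇒ bbbbS   [G → S]
bbbbS ⇒ bbbbp   [S → p]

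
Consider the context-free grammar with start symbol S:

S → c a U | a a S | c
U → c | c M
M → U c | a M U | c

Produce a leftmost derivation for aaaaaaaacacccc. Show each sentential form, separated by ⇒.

S ⇒ aaS ⇒ aaaaS ⇒ aaaaaaS ⇒ aaaaaaaaS ⇒ aaaaaaaacaU ⇒ aaaaaaaacacM ⇒ aaaaaaaacacUc ⇒ aaaaaaaacaccMc ⇒ aaaaaaaacacccc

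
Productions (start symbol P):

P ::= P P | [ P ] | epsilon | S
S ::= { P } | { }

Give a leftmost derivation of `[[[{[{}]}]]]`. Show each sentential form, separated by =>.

P => [P]   [P ::= [ P ]]
[P] => [[P]]   [P ::= [ P ]]
[[P]] => [[PP]]   [P ::= P P]
[[PP]] => [[[P]P]]   [P ::= [ P ]]
[[[P]P]] => [[[S]P]]   [P ::= S]
[[[S]P]] => [[[{P}]P]]   [S ::= { P }]
[[[{P}]P]] => [[[{[P]}]P]]   [P ::= [ P ]]
[[[{[P]}]P]] => [[[{[S]}]P]]   [P ::= S]
[[[{[S]}]P]] => [[[{[{}]}]P]]   [S ::= { }]
[[[{[{}]}]P]] => [[[{[{}]}]]]   [P ::= epsilon]

P => [P] => [[P]] => [[PP]] => [[[P]P]] => [[[S]P]] => [[[{P}]P]] => [[[{[P]}]P]] => [[[{[S]}]P]] => [[[{[{}]}]P]] => [[[{[{}]}]]]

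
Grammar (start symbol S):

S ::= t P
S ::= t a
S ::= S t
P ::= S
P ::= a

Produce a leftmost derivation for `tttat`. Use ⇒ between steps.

S ⇒ St   [S ::= S t]
St ⇒ tPt   [S ::= t P]
tPt ⇒ tSt   [P ::= S]
tSt ⇒ ttPt   [S ::= t P]
ttPt ⇒ ttSt   [P ::= S]
ttSt ⇒ tttat   [S ::= t a]

S ⇒ St ⇒ tPt ⇒ tSt ⇒ ttPt ⇒ ttSt ⇒ tttat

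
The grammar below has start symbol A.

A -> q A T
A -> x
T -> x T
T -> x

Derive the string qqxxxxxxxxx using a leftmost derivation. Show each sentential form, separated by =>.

A => qAT => qqATT => qqxTT => qqxxTT => qqxxxTT => qqxxxxTT => qqxxxxxTT => qqxxxxxxTT => qqxxxxxxxT => qqxxxxxxxxT => qqxxxxxxxxx

A => qAT   [A -> q A T]
qAT => qqATT   [A -> q A T]
qqATT => qqxTT   [A -> x]
qqxTT => qqxxTT   [T -> x T]
qqxxTT => qqxxxTT   [T -> x T]
qqxxxTT => qqxxxxTT   [T -> x T]
qqxxxxTT => qqxxxxxTT   [T -> x T]
qqxxxxxTT => qqxxxxxxTT   [T -> x T]
qqxxxxxxTT => qqxxxxxxxT   [T -> x]
qqxxxxxxxT => qqxxxxxxxxT   [T -> x T]
qqxxxxxxxxT => qqxxxxxxxxx   [T -> x]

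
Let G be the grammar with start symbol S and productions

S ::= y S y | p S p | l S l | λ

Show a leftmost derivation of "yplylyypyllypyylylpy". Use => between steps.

S => ySy => ypSpy => yplSlpy => yplySylpy => yplylSlylpy => yplylySylylpy => yplylyySyylylpy => yplylyypSpyylylpy => yplylyypySypyylylpy => yplylyypylSlypyylylpy => yplylyypyllypyylylpy

S => ySy   [S ::= y S y]
ySy => ypSpy   [S ::= p S p]
ypSpy => yplSlpy   [S ::= l S l]
yplSlpy => yplySylpy   [S ::= y S y]
yplySylpy => yplylSlylpy   [S ::= l S l]
yplylSlylpy => yplylySylylpy   [S ::= y S y]
yplylySylylpy => yplylyySyylylpy   [S ::= y S y]
yplylyySyylylpy => yplylyypSpyylylpy   [S ::= p S p]
yplylyypSpyylylpy => yplylyypySypyylylpy   [S ::= y S y]
yplylyypySypyylylpy => yplylyypylSlypyylylpy   [S ::= l S l]
yplylyypylSlypyylylpy => yplylyypyllypyylylpy   [S ::= λ]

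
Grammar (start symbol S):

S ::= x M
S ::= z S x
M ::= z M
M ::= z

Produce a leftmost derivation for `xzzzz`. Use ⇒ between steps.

S ⇒ xM   [S ::= x M]
xM ⇒ xzM   [M ::= z M]
xzM ⇒ xzzM   [M ::= z M]
xzzM ⇒ xzzzM   [M ::= z M]
xzzzM ⇒ xzzzz   [M ::= z]

S ⇒ xM ⇒ xzM ⇒ xzzM ⇒ xzzzM ⇒ xzzzz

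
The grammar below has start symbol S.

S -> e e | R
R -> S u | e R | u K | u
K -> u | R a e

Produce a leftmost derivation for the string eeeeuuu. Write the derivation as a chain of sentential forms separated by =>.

S=>R=>eR=>eSu=>eRu=>eSuu=>eRuu=>eeRuu=>eeSuuu=>eeeeuuu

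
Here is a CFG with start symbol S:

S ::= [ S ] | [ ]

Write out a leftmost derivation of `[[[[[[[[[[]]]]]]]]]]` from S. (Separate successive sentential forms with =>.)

S => [S]   [S ::= [ S ]]
[S] => [[S]]   [S ::= [ S ]]
[[S]] => [[[S]]]   [S ::= [ S ]]
[[[S]]] => [[[[S]]]]   [S ::= [ S ]]
[[[[S]]]] => [[[[[S]]]]]   [S ::= [ S ]]
[[[[[S]]]]] => [[[[[[S]]]]]]   [S ::= [ S ]]
[[[[[[S]]]]]] => [[[[[[[S]]]]]]]   [S ::= [ S ]]
[[[[[[[S]]]]]]] => [[[[[[[[S]]]]]]]]   [S ::= [ S ]]
[[[[[[[[S]]]]]]]] => [[[[[[[[[S]]]]]]]]]   [S ::= [ S ]]
[[[[[[[[[S]]]]]]]]] => [[[[[[[[[[]]]]]]]]]]   [S ::= [ ]]

S => [S] => [[S]] => [[[S]]] => [[[[S]]]] => [[[[[S]]]]] => [[[[[[S]]]]]] => [[[[[[[S]]]]]]] => [[[[[[[[S]]]]]]]] => [[[[[[[[[S]]]]]]]]] => [[[[[[[[[[]]]]]]]]]]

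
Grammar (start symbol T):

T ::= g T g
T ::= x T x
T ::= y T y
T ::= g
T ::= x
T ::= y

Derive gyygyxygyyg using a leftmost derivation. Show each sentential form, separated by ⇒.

T ⇒ gTg ⇒ gyTyg ⇒ gyyTyyg ⇒ gyygTgyyg ⇒ gyygyTygyyg ⇒ gyygyxygyyg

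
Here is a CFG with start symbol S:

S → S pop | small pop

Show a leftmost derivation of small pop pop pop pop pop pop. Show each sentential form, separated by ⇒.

S ⇒ S pop   [S → S pop]
S pop ⇒ S pop pop   [S → S pop]
S pop pop ⇒ S pop pop pop   [S → S pop]
S pop pop pop ⇒ S pop pop pop pop   [S → S pop]
S pop pop pop pop ⇒ S pop pop pop pop pop   [S → S pop]
S pop pop pop pop pop ⇒ small pop pop pop pop pop pop   [S → small pop]

S ⇒ S pop ⇒ S pop pop ⇒ S pop pop pop ⇒ S pop pop pop pop ⇒ S pop pop pop pop pop ⇒ small pop pop pop pop pop pop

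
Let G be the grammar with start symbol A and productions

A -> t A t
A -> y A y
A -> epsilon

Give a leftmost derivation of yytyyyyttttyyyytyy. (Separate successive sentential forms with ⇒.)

A⇒yAy⇒yyAyy⇒yytAtyy⇒yytyAytyy⇒yytyyAyytyy⇒yytyyyAyyytyy⇒yytyyyyAyyyytyy⇒yytyyyytAtyyyytyy⇒yytyyyyttAttyyyytyy⇒yytyyyyttttyyyytyy

A ⇒ yAy   [A -> y A y]
yAy ⇒ yyAyy   [A -> y A y]
yyAyy ⇒ yytAtyy   [A -> t A t]
yytAtyy ⇒ yytyAytyy   [A -> y A y]
yytyAytyy ⇒ yytyyAyytyy   [A -> y A y]
yytyyAyytyy ⇒ yytyyyAyyytyy   [A -> y A y]
yytyyyAyyytyy ⇒ yytyyyyAyyyytyy   [A -> y A y]
yytyyyyAyyyytyy ⇒ yytyyyytAtyyyytyy   [A -> t A t]
yytyyyytAtyyyytyy ⇒ yytyyyyttAttyyyytyy   [A -> t A t]
yytyyyyttAttyyyytyy ⇒ yytyyyyttttyyyytyy   [A -> epsilon]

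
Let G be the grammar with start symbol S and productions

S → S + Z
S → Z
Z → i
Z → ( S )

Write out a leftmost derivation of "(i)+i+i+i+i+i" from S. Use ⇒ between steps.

S ⇒ S+Z ⇒ S+Z+Z ⇒ S+Z+Z+Z ⇒ S+Z+Z+Z+Z ⇒ S+Z+Z+Z+Z+Z ⇒ Z+Z+Z+Z+Z+Z ⇒ (S)+Z+Z+Z+Z+Z ⇒ (Z)+Z+Z+Z+Z+Z ⇒ (i)+Z+Z+Z+Z+Z ⇒ (i)+i+Z+Z+Z+Z ⇒ (i)+i+i+Z+Z+Z ⇒ (i)+i+i+i+Z+Z ⇒ (i)+i+i+i+i+Z ⇒ (i)+i+i+i+i+i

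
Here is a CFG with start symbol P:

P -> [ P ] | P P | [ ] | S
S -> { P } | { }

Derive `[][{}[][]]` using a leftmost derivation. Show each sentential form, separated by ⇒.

P ⇒ PP   [P -> P P]
PP ⇒ []P   [P -> [ ]]
[]P ⇒ [][P]   [P -> [ P ]]
[][P] ⇒ [][PP]   [P -> P P]
[][PP] ⇒ [][SP]   [P -> S]
[][SP] ⇒ [][{}P]   [S -> { }]
[][{}P] ⇒ [][{}PP]   [P -> P P]
[][{}PP] ⇒ [][{}[]P]   [P -> [ ]]
[][{}[]P] ⇒ [][{}[][]]   [P -> [ ]]

P ⇒ PP ⇒ []P ⇒ [][P] ⇒ [][PP] ⇒ [][SP] ⇒ [][{}P] ⇒ [][{}PP] ⇒ [][{}[]P] ⇒ [][{}[][]]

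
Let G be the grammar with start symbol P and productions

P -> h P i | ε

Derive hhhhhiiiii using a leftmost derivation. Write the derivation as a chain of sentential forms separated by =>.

P=>hPi=>hhPii=>hhhPiii=>hhhhPiiii=>hhhhhPiiiii=>hhhhhiiiii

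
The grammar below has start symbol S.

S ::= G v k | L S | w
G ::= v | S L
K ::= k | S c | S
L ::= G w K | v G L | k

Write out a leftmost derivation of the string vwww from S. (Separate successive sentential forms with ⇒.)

S ⇒ LS ⇒ GwKS ⇒ vwKS ⇒ vwSS ⇒ vwwS ⇒ vwww

S ⇒ LS   [S ::= L S]
LS ⇒ GwKS   [L ::= G w K]
GwKS ⇒ vwKS   [G ::= v]
vwKS ⇒ vwSS   [K ::= S]
vwSS ⇒ vwwS   [S ::= w]
vwwS ⇒ vwww   [S ::= w]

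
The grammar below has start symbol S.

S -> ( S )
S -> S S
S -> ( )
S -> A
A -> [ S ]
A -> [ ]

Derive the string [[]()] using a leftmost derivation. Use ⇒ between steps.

S ⇒ A ⇒ [S] ⇒ [SS] ⇒ [AS] ⇒ [[]S] ⇒ [[]()]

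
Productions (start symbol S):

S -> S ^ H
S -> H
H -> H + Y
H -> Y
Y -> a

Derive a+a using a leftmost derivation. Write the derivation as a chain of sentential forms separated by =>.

S => H   [S -> H]
H => H+Y   [H -> H + Y]
H+Y => Y+Y   [H -> Y]
Y+Y => a+Y   [Y -> a]
a+Y => a+a   [Y -> a]

S => H => H+Y => Y+Y => a+Y => a+a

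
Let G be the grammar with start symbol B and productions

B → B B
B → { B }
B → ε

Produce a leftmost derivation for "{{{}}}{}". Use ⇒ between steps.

B ⇒ BB ⇒ {B}B ⇒ {{B}}B ⇒ {{{B}}}B ⇒ {{{}}}B ⇒ {{{}}}{B} ⇒ {{{}}}{}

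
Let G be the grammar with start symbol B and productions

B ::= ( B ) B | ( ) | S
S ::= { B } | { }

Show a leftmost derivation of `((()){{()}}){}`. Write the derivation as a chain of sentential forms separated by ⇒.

B ⇒ (B)B   [B ::= ( B ) B]
(B)B ⇒ ((B)B)B   [B ::= ( B ) B]
((B)B)B ⇒ ((())B)B   [B ::= ( )]
((())B)B ⇒ ((())S)B   [B ::= S]
((())S)B ⇒ ((()){B})B   [S ::= { B }]
((()){B})B ⇒ ((()){S})B   [B ::= S]
((()){S})B ⇒ ((()){{B}})B   [S ::= { B }]
((()){{B}})B ⇒ ((()){{()}})B   [B ::= ( )]
((()){{()}})B ⇒ ((()){{()}})S   [B ::= S]
((()){{()}})S ⇒ ((()){{()}}){}   [S ::= { }]

B ⇒ (B)B ⇒ ((B)B)B ⇒ ((())B)B ⇒ ((())S)B ⇒ ((()){B})B ⇒ ((()){S})B ⇒ ((()){{B}})B ⇒ ((()){{()}})B ⇒ ((()){{()}})S ⇒ ((()){{()}}){}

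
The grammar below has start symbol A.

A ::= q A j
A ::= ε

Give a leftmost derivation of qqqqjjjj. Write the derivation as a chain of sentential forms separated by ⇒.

A ⇒ qAj ⇒ qqAjj ⇒ qqqAjjj ⇒ qqqqAjjjj ⇒ qqqqjjjj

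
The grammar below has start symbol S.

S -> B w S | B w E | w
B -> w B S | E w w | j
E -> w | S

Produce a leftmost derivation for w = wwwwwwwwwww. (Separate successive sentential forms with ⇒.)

S ⇒ BwE ⇒ EwwwE ⇒ SwwwE ⇒ BwEwwwE ⇒ wBSwEwwwE ⇒ wEwwSwEwwwE ⇒ wwwwSwEwwwE ⇒ wwwwwwEwwwE ⇒ wwwwwwwwwwE ⇒ wwwwwwwwwww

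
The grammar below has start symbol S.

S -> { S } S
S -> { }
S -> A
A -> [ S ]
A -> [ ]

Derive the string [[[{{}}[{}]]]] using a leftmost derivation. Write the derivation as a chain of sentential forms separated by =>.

S => A   [S -> A]
A => [S]   [A -> [ S ]]
[S] => [A]   [S -> A]
[A] => [[S]]   [A -> [ S ]]
[[S]] => [[A]]   [S -> A]
[[A]] => [[[S]]]   [A -> [ S ]]
[[[S]]] => [[[{S}S]]]   [S -> { S } S]
[[[{S}S]]] => [[[{{}}S]]]   [S -> { }]
[[[{{}}S]]] => [[[{{}}A]]]   [S -> A]
[[[{{}}A]]] => [[[{{}}[S]]]]   [A -> [ S ]]
[[[{{}}[S]]]] => [[[{{}}[{}]]]]   [S -> { }]

S=>A=>[S]=>[A]=>[[S]]=>[[A]]=>[[[S]]]=>[[[{S}S]]]=>[[[{{}}S]]]=>[[[{{}}A]]]=>[[[{{}}[S]]]]=>[[[{{}}[{}]]]]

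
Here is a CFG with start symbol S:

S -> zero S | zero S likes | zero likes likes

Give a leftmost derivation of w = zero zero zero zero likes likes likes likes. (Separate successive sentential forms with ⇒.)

S ⇒ zero S ⇒ zero zero S likes ⇒ zero zero zero S likes likes ⇒ zero zero zero zero likes likes likes likes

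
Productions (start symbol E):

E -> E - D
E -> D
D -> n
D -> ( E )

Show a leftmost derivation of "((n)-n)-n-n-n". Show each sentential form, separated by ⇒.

E ⇒ E-D   [E -> E - D]
E-D ⇒ E-D-D   [E -> E - D]
E-D-D ⇒ E-D-D-D   [E -> E - D]
E-D-D-D ⇒ D-D-D-D   [E -> D]
D-D-D-D ⇒ (E)-D-D-D   [D -> ( E )]
(E)-D-D-D ⇒ (E-D)-D-D-D   [E -> E - D]
(E-D)-D-D-D ⇒ (D-D)-D-D-D   [E -> D]
(D-D)-D-D-D ⇒ ((E)-D)-D-D-D   [D -> ( E )]
((E)-D)-D-D-D ⇒ ((D)-D)-D-D-D   [E -> D]
((D)-D)-D-D-D ⇒ ((n)-D)-D-D-D   [D -> n]
((n)-D)-D-D-D ⇒ ((n)-n)-D-D-D   [D -> n]
((n)-n)-D-D-D ⇒ ((n)-n)-n-D-D   [D -> n]
((n)-n)-n-D-D ⇒ ((n)-n)-n-n-D   [D -> n]
((n)-n)-n-n-D ⇒ ((n)-n)-n-n-n   [D -> n]

E⇒E-D⇒E-D-D⇒E-D-D-D⇒D-D-D-D⇒(E)-D-D-D⇒(E-D)-D-D-D⇒(D-D)-D-D-D⇒((E)-D)-D-D-D⇒((D)-D)-D-D-D⇒((n)-D)-D-D-D⇒((n)-n)-D-D-D⇒((n)-n)-n-D-D⇒((n)-n)-n-n-D⇒((n)-n)-n-n-n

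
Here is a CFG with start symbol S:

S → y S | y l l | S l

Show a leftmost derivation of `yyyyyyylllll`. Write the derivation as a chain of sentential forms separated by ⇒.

S ⇒ yS   [S → y S]
yS ⇒ ySl   [S → S l]
ySl ⇒ yySl   [S → y S]
yySl ⇒ yyySl   [S → y S]
yyySl ⇒ yyyySl   [S → y S]
yyyySl ⇒ yyyySll   [S → S l]
yyyySll ⇒ yyyyySll   [S → y S]
yyyyySll ⇒ yyyyySlll   [S → S l]
yyyyySlll ⇒ yyyyyySlll   [S → y S]
yyyyyySlll ⇒ yyyyyyylllll   [S → y l l]

S ⇒ yS ⇒ ySl ⇒ yySl ⇒ yyySl ⇒ yyyySl ⇒ yyyySll ⇒ yyyyySll ⇒ yyyyySlll ⇒ yyyyyySlll ⇒ yyyyyyylllll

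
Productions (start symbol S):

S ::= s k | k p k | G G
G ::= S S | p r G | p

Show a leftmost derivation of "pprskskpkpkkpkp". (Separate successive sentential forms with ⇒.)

S ⇒ GG ⇒ pG ⇒ pprG ⇒ pprSS ⇒ pprskS ⇒ pprskGG ⇒ pprskSSG ⇒ pprskskSG ⇒ pprskskGGG ⇒ pprskskpGG ⇒ pprskskpSSG ⇒ pprskskpkpkSG ⇒ pprskskpkpkkpkG ⇒ pprskskpkpkkpkp

S ⇒ GG   [S ::= G G]
GG ⇒ pG   [G ::= p]
pG ⇒ pprG   [G ::= p r G]
pprG ⇒ pprSS   [G ::= S S]
pprSS ⇒ pprskS   [S ::= s k]
pprskS ⇒ pprskGG   [S ::= G G]
pprskGG ⇒ pprskSSG   [G ::= S S]
pprskSSG ⇒ pprskskSG   [S ::= s k]
pprskskSG ⇒ pprskskGGG   [S ::= G G]
pprskskGGG ⇒ pprskskpGG   [G ::= p]
pprskskpGG ⇒ pprskskpSSG   [G ::= S S]
pprskskpSSG ⇒ pprskskpkpkSG   [S ::= k p k]
pprskskpkpkSG ⇒ pprskskpkpkkpkG   [S ::= k p k]
pprskskpkpkkpkG ⇒ pprskskpkpkkpkp   [G ::= p]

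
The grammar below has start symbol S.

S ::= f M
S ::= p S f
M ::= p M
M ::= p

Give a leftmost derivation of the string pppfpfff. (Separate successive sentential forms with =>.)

S => pSf => ppSff => pppSfff => pppfMfff => pppfpfff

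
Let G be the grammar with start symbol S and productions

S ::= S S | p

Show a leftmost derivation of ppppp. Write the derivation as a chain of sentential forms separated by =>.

S=>SS=>SSS=>pSS=>pSSS=>pSSSS=>ppSSS=>pppSS=>ppppS=>ppppp

S => SS   [S ::= S S]
SS => SSS   [S ::= S S]
SSS => pSS   [S ::= p]
pSS => pSSS   [S ::= S S]
pSSS => pSSSS   [S ::= S S]
pSSSS => ppSSS   [S ::= p]
ppSSS => pppSS   [S ::= p]
pppSS => ppppS   [S ::= p]
ppppS => ppppp   [S ::= p]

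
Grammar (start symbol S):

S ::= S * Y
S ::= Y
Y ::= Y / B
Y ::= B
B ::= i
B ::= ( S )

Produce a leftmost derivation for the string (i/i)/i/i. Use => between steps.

S => Y => Y/B => Y/B/B => B/B/B => (S)/B/B => (Y)/B/B => (Y/B)/B/B => (B/B)/B/B => (i/B)/B/B => (i/i)/B/B => (i/i)/i/B => (i/i)/i/i

S => Y   [S ::= Y]
Y => Y/B   [Y ::= Y / B]
Y/B => Y/B/B   [Y ::= Y / B]
Y/B/B => B/B/B   [Y ::= B]
B/B/B => (S)/B/B   [B ::= ( S )]
(S)/B/B => (Y)/B/B   [S ::= Y]
(Y)/B/B => (Y/B)/B/B   [Y ::= Y / B]
(Y/B)/B/B => (B/B)/B/B   [Y ::= B]
(B/B)/B/B => (i/B)/B/B   [B ::= i]
(i/B)/B/B => (i/i)/B/B   [B ::= i]
(i/i)/B/B => (i/i)/i/B   [B ::= i]
(i/i)/i/B => (i/i)/i/i   [B ::= i]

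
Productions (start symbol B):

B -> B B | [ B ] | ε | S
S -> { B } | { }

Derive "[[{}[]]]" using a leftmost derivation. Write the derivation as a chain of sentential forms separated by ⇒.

B ⇒ [B] ⇒ [BB] ⇒ [[B]B] ⇒ [[BB]B] ⇒ [[BBB]B] ⇒ [[SBB]B] ⇒ [[{B}BB]B] ⇒ [[{}BB]B] ⇒ [[{}BBB]B] ⇒ [[{}[B]BB]B] ⇒ [[{}[]BB]B] ⇒ [[{}[]B]B] ⇒ [[{}[]]B] ⇒ [[{}[]]]

B ⇒ [B]   [B -> [ B ]]
[B] ⇒ [BB]   [B -> B B]
[BB] ⇒ [[B]B]   [B -> [ B ]]
[[B]B] ⇒ [[BB]B]   [B -> B B]
[[BB]B] ⇒ [[BBB]B]   [B -> B B]
[[BBB]B] ⇒ [[SBB]B]   [B -> S]
[[SBB]B] ⇒ [[{B}BB]B]   [S -> { B }]
[[{B}BB]B] ⇒ [[{}BB]B]   [B -> ε]
[[{}BB]B] ⇒ [[{}BBB]B]   [B -> B B]
[[{}BBB]B] ⇒ [[{}[B]BB]B]   [B -> [ B ]]
[[{}[B]BB]B] ⇒ [[{}[]BB]B]   [B -> ε]
[[{}[]BB]B] ⇒ [[{}[]B]B]   [B -> ε]
[[{}[]B]B] ⇒ [[{}[]]B]   [B -> ε]
[[{}[]]B] ⇒ [[{}[]]]   [B -> ε]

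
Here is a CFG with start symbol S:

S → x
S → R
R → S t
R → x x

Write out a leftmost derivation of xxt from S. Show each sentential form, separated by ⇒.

S⇒R⇒St⇒Rt⇒xxt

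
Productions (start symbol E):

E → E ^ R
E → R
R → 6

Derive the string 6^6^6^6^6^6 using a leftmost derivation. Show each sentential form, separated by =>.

E => E^R => E^R^R => E^R^R^R => E^R^R^R^R => E^R^R^R^R^R => R^R^R^R^R^R => 6^R^R^R^R^R => 6^6^R^R^R^R => 6^6^6^R^R^R => 6^6^6^6^R^R => 6^6^6^6^6^R => 6^6^6^6^6^6

E => E^R   [E → E ^ R]
E^R => E^R^R   [E → E ^ R]
E^R^R => E^R^R^R   [E → E ^ R]
E^R^R^R => E^R^R^R^R   [E → E ^ R]
E^R^R^R^R => E^R^R^R^R^R   [E → E ^ R]
E^R^R^R^R^R => R^R^R^R^R^R   [E → R]
R^R^R^R^R^R => 6^R^R^R^R^R   [R → 6]
6^R^R^R^R^R => 6^6^R^R^R^R   [R → 6]
6^6^R^R^R^R => 6^6^6^R^R^R   [R → 6]
6^6^6^R^R^R => 6^6^6^6^R^R   [R → 6]
6^6^6^6^R^R => 6^6^6^6^6^R   [R → 6]
6^6^6^6^6^R => 6^6^6^6^6^6   [R → 6]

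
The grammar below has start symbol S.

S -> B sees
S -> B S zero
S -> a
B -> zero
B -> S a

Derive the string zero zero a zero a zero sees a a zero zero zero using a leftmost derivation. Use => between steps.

S => B S zero   [S -> B S zero]
B S zero => zero S zero   [B -> zero]
zero S zero => zero B S zero zero   [S -> B S zero]
zero B S zero zero => zero S a S zero zero   [B -> S a]
zero S a S zero zero => zero B S zero a S zero zero   [S -> B S zero]
zero B S zero a S zero zero => zero zero S zero a S zero zero   [B -> zero]
zero zero S zero a S zero zero => zero zero a zero a S zero zero   [S -> a]
zero zero a zero a S zero zero => zero zero a zero a B S zero zero zero   [S -> B S zero]
zero zero a zero a B S zero zero zero => zero zero a zero a S a S zero zero zero   [B -> S a]
zero zero a zero a S a S zero zero zero => zero zero a zero a B sees a S zero zero zero   [S -> B sees]
zero zero a zero a B sees a S zero zero zero => zero zero a zero a zero sees a S zero zero zero   [B -> zero]
zero zero a zero a zero sees a S zero zero zero => zero zero a zero a zero sees a a zero zero zero   [S -> a]

S => B S zero => zero S zero => zero B S zero zero => zero S a S zero zero => zero B S zero a S zero zero => zero zero S zero a S zero zero => zero zero a zero a S zero zero => zero zero a zero a B S zero zero zero => zero zero a zero a S a S zero zero zero => zero zero a zero a B sees a S zero zero zero => zero zero a zero a zero sees a S zero zero zero => zero zero a zero a zero sees a a zero zero zero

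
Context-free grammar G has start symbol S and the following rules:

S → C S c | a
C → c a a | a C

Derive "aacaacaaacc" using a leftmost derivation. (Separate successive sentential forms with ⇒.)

S ⇒ CSc   [S → C S c]
CSc ⇒ aCSc   [C → a C]
aCSc ⇒ aaCSc   [C → a C]
aaCSc ⇒ aacaaSc   [C → c a a]
aacaaSc ⇒ aacaaCScc   [S → C S c]
aacaaCScc ⇒ aacaacaaScc   [C → c a a]
aacaacaaScc ⇒ aacaacaaacc   [S → a]

S⇒CSc⇒aCSc⇒aaCSc⇒aacaaSc⇒aacaaCScc⇒aacaacaaScc⇒aacaacaaacc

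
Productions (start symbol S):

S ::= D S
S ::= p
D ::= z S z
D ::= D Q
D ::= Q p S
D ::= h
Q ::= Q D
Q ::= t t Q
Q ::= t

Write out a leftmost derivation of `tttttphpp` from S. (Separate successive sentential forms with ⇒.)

S⇒DS⇒QpSS⇒ttQpSS⇒ttttQpSS⇒tttttpSS⇒tttttpDSS⇒tttttphSS⇒tttttphpS⇒tttttphpp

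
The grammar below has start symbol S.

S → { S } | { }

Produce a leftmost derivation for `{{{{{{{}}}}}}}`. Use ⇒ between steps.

S ⇒ {S} ⇒ {{S}} ⇒ {{{S}}} ⇒ {{{{S}}}} ⇒ {{{{{S}}}}} ⇒ {{{{{{S}}}}}} ⇒ {{{{{{{}}}}}}}

S ⇒ {S}   [S → { S }]
{S} ⇒ {{S}}   [S → { S }]
{{S}} ⇒ {{{S}}}   [S → { S }]
{{{S}}} ⇒ {{{{S}}}}   [S → { S }]
{{{{S}}}} ⇒ {{{{{S}}}}}   [S → { S }]
{{{{{S}}}}} ⇒ {{{{{{S}}}}}}   [S → { S }]
{{{{{{S}}}}}} ⇒ {{{{{{{}}}}}}}   [S → { }]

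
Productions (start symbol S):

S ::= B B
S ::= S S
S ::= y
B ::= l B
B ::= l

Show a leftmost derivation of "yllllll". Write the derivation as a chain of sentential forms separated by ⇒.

S ⇒ SS   [S ::= S S]
SS ⇒ yS   [S ::= y]
yS ⇒ yBB   [S ::= B B]
yBB ⇒ ylBB   [B ::= l B]
ylBB ⇒ yllBB   [B ::= l B]
yllBB ⇒ ylllBB   [B ::= l B]
ylllBB ⇒ yllllB   [B ::= l]
yllllB ⇒ ylllllB   [B ::= l B]
ylllllB ⇒ yllllll   [B ::= l]

S ⇒ SS ⇒ yS ⇒ yBB ⇒ ylBB ⇒ yllBB ⇒ ylllBB ⇒ yllllB ⇒ ylllllB ⇒ yllllll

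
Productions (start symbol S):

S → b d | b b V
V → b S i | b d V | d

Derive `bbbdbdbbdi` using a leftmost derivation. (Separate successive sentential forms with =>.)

S => bbV => bbbdV => bbbdbdV => bbbdbdbSi => bbbdbdbbdi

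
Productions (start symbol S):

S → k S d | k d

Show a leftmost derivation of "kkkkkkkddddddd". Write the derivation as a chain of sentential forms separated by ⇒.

S ⇒ kSd   [S → k S d]
kSd ⇒ kkSdd   [S → k S d]
kkSdd ⇒ kkkSddd   [S → k S d]
kkkSddd ⇒ kkkkSdddd   [S → k S d]
kkkkSdddd ⇒ kkkkkSddddd   [S → k S d]
kkkkkSddddd ⇒ kkkkkkSdddddd   [S → k S d]
kkkkkkSdddddd ⇒ kkkkkkkddddddd   [S → k d]

S ⇒ kSd ⇒ kkSdd ⇒ kkkSddd ⇒ kkkkSdddd ⇒ kkkkkSddddd ⇒ kkkkkkSdddddd ⇒ kkkkkkkddddddd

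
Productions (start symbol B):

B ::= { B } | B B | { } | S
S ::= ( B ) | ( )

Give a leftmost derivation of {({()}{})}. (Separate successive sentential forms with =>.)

B => {B} => {S} => {(B)} => {(BB)} => {({B}B)} => {({S}B)} => {({()}B)} => {({()}{})}

B => {B}   [B ::= { B }]
{B} => {S}   [B ::= S]
{S} => {(B)}   [S ::= ( B )]
{(B)} => {(BB)}   [B ::= B B]
{(BB)} => {({B}B)}   [B ::= { B }]
{({B}B)} => {({S}B)}   [B ::= S]
{({S}B)} => {({()}B)}   [S ::= ( )]
{({()}B)} => {({()}{})}   [B ::= { }]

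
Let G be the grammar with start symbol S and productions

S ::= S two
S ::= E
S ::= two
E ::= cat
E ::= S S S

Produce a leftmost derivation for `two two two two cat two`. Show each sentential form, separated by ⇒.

S ⇒ S two   [S ::= S two]
S two ⇒ E two   [S ::= E]
E two ⇒ S S S two   [E ::= S S S]
S S S two ⇒ S two S S two   [S ::= S two]
S two S S two ⇒ two two S S two   [S ::= two]
two two S S two ⇒ two two S two S two   [S ::= S two]
two two S two S two ⇒ two two two two S two   [S ::= two]
two two two two S two ⇒ two two two two E two   [S ::= E]
two two two two E two ⇒ two two two two cat two   [E ::= cat]

S ⇒ S two ⇒ E two ⇒ S S S two ⇒ S two S S two ⇒ two two S S two ⇒ two two S two S two ⇒ two two two two S two ⇒ two two two two E two ⇒ two two two two cat two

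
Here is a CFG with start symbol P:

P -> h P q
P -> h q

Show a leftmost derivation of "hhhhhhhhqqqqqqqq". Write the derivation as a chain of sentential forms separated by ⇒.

P ⇒ hPq   [P -> h P q]
hPq ⇒ hhPqq   [P -> h P q]
hhPqq ⇒ hhhPqqq   [P -> h P q]
hhhPqqq ⇒ hhhhPqqqq   [P -> h P q]
hhhhPqqqq ⇒ hhhhhPqqqqq   [P -> h P q]
hhhhhPqqqqq ⇒ hhhhhhPqqqqqq   [P -> h P q]
hhhhhhPqqqqqq ⇒ hhhhhhhPqqqqqqq   [P -> h P q]
hhhhhhhPqqqqqqq ⇒ hhhhhhhhqqqqqqqq   [P -> h q]

P ⇒ hPq ⇒ hhPqq ⇒ hhhPqqq ⇒ hhhhPqqqq ⇒ hhhhhPqqqqq ⇒ hhhhhhPqqqqqq ⇒ hhhhhhhPqqqqqqq ⇒ hhhhhhhhqqqqqqqq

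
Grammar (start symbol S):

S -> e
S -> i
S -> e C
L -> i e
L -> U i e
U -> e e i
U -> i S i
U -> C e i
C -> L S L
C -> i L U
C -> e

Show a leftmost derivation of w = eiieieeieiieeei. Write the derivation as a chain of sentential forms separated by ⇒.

S ⇒ eC ⇒ eiLU ⇒ eiUieU ⇒ eiiSiieU ⇒ eiieCiieU ⇒ eiieLSLiieU ⇒ eiieieSLiieU ⇒ eiieieeLiieU ⇒ eiieieeieiieU ⇒ eiieieeieiieeei

S ⇒ eC   [S -> e C]
eC ⇒ eiLU   [C -> i L U]
eiLU ⇒ eiUieU   [L -> U i e]
eiUieU ⇒ eiiSiieU   [U -> i S i]
eiiSiieU ⇒ eiieCiieU   [S -> e C]
eiieCiieU ⇒ eiieLSLiieU   [C -> L S L]
eiieLSLiieU ⇒ eiieieSLiieU   [L -> i e]
eiieieSLiieU ⇒ eiieieeLiieU   [S -> e]
eiieieeLiieU ⇒ eiieieeieiieU   [L -> i e]
eiieieeieiieU ⇒ eiieieeieiieeei   [U -> e e i]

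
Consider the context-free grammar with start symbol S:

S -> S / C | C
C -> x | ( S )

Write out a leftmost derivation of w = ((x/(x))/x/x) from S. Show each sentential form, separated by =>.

S => C => (S) => (S/C) => (S/C/C) => (C/C/C) => ((S)/C/C) => ((S/C)/C/C) => ((C/C)/C/C) => ((x/C)/C/C) => ((x/(S))/C/C) => ((x/(C))/C/C) => ((x/(x))/C/C) => ((x/(x))/x/C) => ((x/(x))/x/x)

S => C   [S -> C]
C => (S)   [C -> ( S )]
(S) => (S/C)   [S -> S / C]
(S/C) => (S/C/C)   [S -> S / C]
(S/C/C) => (C/C/C)   [S -> C]
(C/C/C) => ((S)/C/C)   [C -> ( S )]
((S)/C/C) => ((S/C)/C/C)   [S -> S / C]
((S/C)/C/C) => ((C/C)/C/C)   [S -> C]
((C/C)/C/C) => ((x/C)/C/C)   [C -> x]
((x/C)/C/C) => ((x/(S))/C/C)   [C -> ( S )]
((x/(S))/C/C) => ((x/(C))/C/C)   [S -> C]
((x/(C))/C/C) => ((x/(x))/C/C)   [C -> x]
((x/(x))/C/C) => ((x/(x))/x/C)   [C -> x]
((x/(x))/x/C) => ((x/(x))/x/x)   [C -> x]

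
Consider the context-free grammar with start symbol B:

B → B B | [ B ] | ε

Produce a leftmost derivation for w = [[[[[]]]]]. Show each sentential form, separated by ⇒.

B⇒[B]⇒[[B]]⇒[[BB]]⇒[[[B]B]]⇒[[[[B]]B]]⇒[[[[BB]]B]]⇒[[[[[B]B]]B]]⇒[[[[[]B]]B]]⇒[[[[[]]]B]]⇒[[[[[]]]]]

B ⇒ [B]   [B → [ B ]]
[B] ⇒ [[B]]   [B → [ B ]]
[[B]] ⇒ [[BB]]   [B → B B]
[[BB]] ⇒ [[[B]B]]   [B → [ B ]]
[[[B]B]] ⇒ [[[[B]]B]]   [B → [ B ]]
[[[[B]]B]] ⇒ [[[[BB]]B]]   [B → B B]
[[[[BB]]B]] ⇒ [[[[[B]B]]B]]   [B → [ B ]]
[[[[[B]B]]B]] ⇒ [[[[[]B]]B]]   [B → ε]
[[[[[]B]]B]] ⇒ [[[[[]]]B]]   [B → ε]
[[[[[]]]B]] ⇒ [[[[[]]]]]   [B → ε]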